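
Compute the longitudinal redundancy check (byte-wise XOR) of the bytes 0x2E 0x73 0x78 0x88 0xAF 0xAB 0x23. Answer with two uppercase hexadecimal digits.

XOR the bytes together:
  start with 0x2E
  0x2E ⊕ 0x73 = 0x5D
  0x5D ⊕ 0x78 = 0x25
  0x25 ⊕ 0x88 = 0xAD
  0xAD ⊕ 0xAF = 0x02
  0x02 ⊕ 0xAB = 0xA9
  0xA9 ⊕ 0x23 = 0x8A

8A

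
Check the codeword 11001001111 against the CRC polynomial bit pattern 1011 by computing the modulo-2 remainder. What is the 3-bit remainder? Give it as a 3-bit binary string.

Modulo-2 division of 11001001111 by 1011:
  pos 0: 1100 XOR 1011 = 0111
  pos 1: 1111 XOR 1011 = 0100
  pos 2: 1000 XOR 1011 = 0011
  pos 4: 1101 XOR 1011 = 0110
  pos 5: 1101 XOR 1011 = 0110
  pos 6: 1101 XOR 1011 = 0110
  pos 7: 1101 XOR 1011 = 0110
Remainder = 110 (nonzero — an error is detected).

110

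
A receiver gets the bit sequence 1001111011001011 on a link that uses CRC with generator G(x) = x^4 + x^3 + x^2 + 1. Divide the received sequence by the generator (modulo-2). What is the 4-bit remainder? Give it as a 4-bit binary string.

0000

Modulo-2 division of 1001111011001011 by 11101:
  pos 0: 10011 XOR 11101 = 01110
  pos 1: 11101 XOR 11101 = 00000
  pos 6: 10110 XOR 11101 = 01011
  pos 7: 10110 XOR 11101 = 01011
  pos 8: 10111 XOR 11101 = 01010
  pos 9: 10100 XOR 11101 = 01001
  pos 10: 10011 XOR 11101 = 01110
  pos 11: 11101 XOR 11101 = 00000
Remainder = 0000 (zero — the frame passes the CRC check).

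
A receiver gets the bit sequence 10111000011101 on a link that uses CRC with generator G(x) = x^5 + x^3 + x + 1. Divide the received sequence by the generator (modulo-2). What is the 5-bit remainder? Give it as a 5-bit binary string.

Modulo-2 division of 10111000011101 by 101011:
  pos 0: 101110 XOR 101011 = 000101
  pos 3: 101000 XOR 101011 = 000011
  pos 7: 111110 XOR 101011 = 010101
  pos 8: 101011 XOR 101011 = 000000
Remainder = 00000 (zero — the frame passes the CRC check).

00000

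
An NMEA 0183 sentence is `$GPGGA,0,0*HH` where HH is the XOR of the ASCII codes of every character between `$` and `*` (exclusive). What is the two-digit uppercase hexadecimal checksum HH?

56

XOR the ASCII codes of the payload characters:
  'G' = 0x47 → acc = 0x47
  'P' = 0x50 → acc = 0x17
  'G' = 0x47 → acc = 0x50
  'G' = 0x47 → acc = 0x17
  'A' = 0x41 → acc = 0x56
  ',' = 0x2C → acc = 0x7A
  '0' = 0x30 → acc = 0x4A
  ',' = 0x2C → acc = 0x66
  '0' = 0x30 → acc = 0x56
Checksum = 0x56.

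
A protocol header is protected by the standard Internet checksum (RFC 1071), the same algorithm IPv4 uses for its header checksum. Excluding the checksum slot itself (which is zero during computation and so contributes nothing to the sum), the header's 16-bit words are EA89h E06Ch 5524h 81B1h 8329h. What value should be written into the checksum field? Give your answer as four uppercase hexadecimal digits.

One's-complement addition (fold any carry out of bit 15 back into bit 0):
  0xEA89 + 0xE06C = 0x1CAF5 → wrap carry → 0xCAF6
  0xCAF6 + 0x5524 = 0x1201A → wrap carry → 0x201B
  0x201B + 0x81B1 = 0x0A1CC
  0xA1CC + 0x8329 = 0x124F5 → wrap carry → 0x24F6
One's-complement sum = 0x24F6.
Checksum = ~0x24F6 & 0xFFFF = 0xDB09.

DB09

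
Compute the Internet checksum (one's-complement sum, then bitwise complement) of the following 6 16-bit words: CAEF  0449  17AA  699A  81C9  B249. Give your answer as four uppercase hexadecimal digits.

7B6F

One's-complement addition (fold any carry out of bit 15 back into bit 0):
  0xCAEF + 0x0449 = 0x0CF38
  0xCF38 + 0x17AA = 0x0E6E2
  0xE6E2 + 0x699A = 0x1507C → wrap carry → 0x507D
  0x507D + 0x81C9 = 0x0D246
  0xD246 + 0xB249 = 0x1848F → wrap carry → 0x8490
One's-complement sum = 0x8490.
Checksum = ~0x8490 & 0xFFFF = 0x7B6F.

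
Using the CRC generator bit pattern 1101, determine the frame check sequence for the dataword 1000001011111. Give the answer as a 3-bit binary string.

000

Append 3 zeros: 1000001011111000. Divide by 1101 (XOR where the leading bit is 1):
  pos 0: 1000 XOR 1101 = 0101
  pos 1: 1010 XOR 1101 = 0111
  pos 2: 1110 XOR 1101 = 0011
  pos 4: 1110 XOR 1101 = 0011
  pos 6: 1111 XOR 1101 = 0010
  pos 8: 1011 XOR 1101 = 0110
  pos 9: 1101 XOR 1101 = 0000
Remainder (last 3 bits) = 000. This is the CRC / FCS.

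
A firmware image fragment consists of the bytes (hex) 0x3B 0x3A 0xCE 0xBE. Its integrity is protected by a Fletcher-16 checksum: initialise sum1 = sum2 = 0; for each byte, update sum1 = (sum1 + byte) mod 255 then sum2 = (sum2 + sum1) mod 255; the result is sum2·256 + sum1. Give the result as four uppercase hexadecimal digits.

Running sums (mod 255):
  after byte 0 (0x3B): sum1=59, sum2=59
  after byte 1 (0x3A): sum1=117, sum2=176
  after byte 2 (0xCE): sum1=68, sum2=244
  after byte 3 (0xBE): sum1=3, sum2=247
Checksum = sum2·256 + sum1 = 247·256 + 3 = 63235 = 0xF703.

F703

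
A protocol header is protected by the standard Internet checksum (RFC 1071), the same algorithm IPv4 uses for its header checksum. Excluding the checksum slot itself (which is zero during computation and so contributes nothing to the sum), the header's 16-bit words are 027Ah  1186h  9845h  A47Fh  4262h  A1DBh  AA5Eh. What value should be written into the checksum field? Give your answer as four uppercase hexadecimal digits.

209E

One's-complement addition (fold any carry out of bit 15 back into bit 0):
  0x027A + 0x1186 = 0x01400
  0x1400 + 0x9845 = 0x0AC45
  0xAC45 + 0xA47F = 0x150C4 → wrap carry → 0x50C5
  0x50C5 + 0x4262 = 0x09327
  0x9327 + 0xA1DB = 0x13502 → wrap carry → 0x3503
  0x3503 + 0xAA5E = 0x0DF61
One's-complement sum = 0xDF61.
Checksum = ~0xDF61 & 0xFFFF = 0x209E.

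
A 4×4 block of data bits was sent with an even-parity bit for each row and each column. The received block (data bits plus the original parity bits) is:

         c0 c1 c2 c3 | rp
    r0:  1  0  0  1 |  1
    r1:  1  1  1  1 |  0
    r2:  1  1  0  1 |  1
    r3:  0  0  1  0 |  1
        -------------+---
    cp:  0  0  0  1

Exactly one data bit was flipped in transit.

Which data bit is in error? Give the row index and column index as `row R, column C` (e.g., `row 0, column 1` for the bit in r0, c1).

row 0, column 0

Recompute each row's even parity and compare to rp:
  r0: data parity 0, sent rp 1 → mismatch
  r1: data parity 0, sent rp 0 → ok
  r2: data parity 1, sent rp 1 → ok
  r3: data parity 1, sent rp 1 → ok
Recompute each column's even parity and compare to cp:
  c0: data parity 1, sent cp 0 → mismatch
  c1: data parity 0, sent cp 0 → ok
  c2: data parity 0, sent cp 0 → ok
  c3: data parity 1, sent cp 1 → ok
Exactly one row (r0) and one column (c0) fail → the flipped bit is at their intersection.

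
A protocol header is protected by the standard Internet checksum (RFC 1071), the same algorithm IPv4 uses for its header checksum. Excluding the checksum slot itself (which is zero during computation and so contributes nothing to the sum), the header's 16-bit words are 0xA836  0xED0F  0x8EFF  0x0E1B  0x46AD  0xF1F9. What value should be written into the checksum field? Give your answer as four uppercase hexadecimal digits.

94F7

One's-complement addition (fold any carry out of bit 15 back into bit 0):
  0xA836 + 0xED0F = 0x19545 → wrap carry → 0x9546
  0x9546 + 0x8EFF = 0x12445 → wrap carry → 0x2446
  0x2446 + 0x0E1B = 0x03261
  0x3261 + 0x46AD = 0x0790E
  0x790E + 0xF1F9 = 0x16B07 → wrap carry → 0x6B08
One's-complement sum = 0x6B08.
Checksum = ~0x6B08 & 0xFFFF = 0x94F7.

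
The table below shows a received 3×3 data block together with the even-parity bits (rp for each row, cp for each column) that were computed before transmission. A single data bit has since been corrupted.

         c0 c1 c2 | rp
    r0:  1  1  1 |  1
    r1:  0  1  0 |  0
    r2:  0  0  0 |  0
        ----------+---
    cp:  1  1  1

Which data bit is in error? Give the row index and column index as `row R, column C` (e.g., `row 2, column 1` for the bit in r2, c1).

Recompute each row's even parity and compare to rp:
  r0: data parity 1, sent rp 1 → ok
  r1: data parity 1, sent rp 0 → mismatch
  r2: data parity 0, sent rp 0 → ok
Recompute each column's even parity and compare to cp:
  c0: data parity 1, sent cp 1 → ok
  c1: data parity 0, sent cp 1 → mismatch
  c2: data parity 1, sent cp 1 → ok
Exactly one row (r1) and one column (c1) fail → the flipped bit is at their intersection.

row 1, column 1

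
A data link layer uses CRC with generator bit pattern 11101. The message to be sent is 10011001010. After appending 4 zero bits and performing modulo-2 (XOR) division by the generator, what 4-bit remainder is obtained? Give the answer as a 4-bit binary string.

0010

Append 4 zeros: 100110010100000. Divide by 11101 (XOR where the leading bit is 1):
  pos 0: 10011 XOR 11101 = 01110
  pos 1: 11100 XOR 11101 = 00001
  pos 5: 10101 XOR 11101 = 01000
  pos 6: 10000 XOR 11101 = 01101
  pos 7: 11010 XOR 11101 = 00111
  pos 9: 11100 XOR 11101 = 00001
Remainder (last 4 bits) = 0010. This is the CRC / FCS.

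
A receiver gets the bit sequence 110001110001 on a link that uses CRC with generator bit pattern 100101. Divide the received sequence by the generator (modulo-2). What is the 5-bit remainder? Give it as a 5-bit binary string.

Modulo-2 division of 110001110001 by 100101:
  pos 0: 110001 XOR 100101 = 010100
  pos 1: 101001 XOR 100101 = 001100
  pos 3: 110010 XOR 100101 = 010111
  pos 4: 101110 XOR 100101 = 001011
  pos 6: 101101 XOR 100101 = 001000
Remainder = 01000 (nonzero — an error is detected).

01000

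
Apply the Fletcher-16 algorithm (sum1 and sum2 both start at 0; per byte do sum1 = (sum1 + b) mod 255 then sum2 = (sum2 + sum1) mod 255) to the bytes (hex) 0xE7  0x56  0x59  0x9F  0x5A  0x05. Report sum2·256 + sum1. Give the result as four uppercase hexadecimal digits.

Running sums (mod 255):
  after byte 0 (0xE7): sum1=231, sum2=231
  after byte 1 (0x56): sum1=62, sum2=38
  after byte 2 (0x59): sum1=151, sum2=189
  after byte 3 (0x9F): sum1=55, sum2=244
  after byte 4 (0x5A): sum1=145, sum2=134
  after byte 5 (0x05): sum1=150, sum2=29
Checksum = sum2·256 + sum1 = 29·256 + 150 = 7574 = 0x1D96.

1D96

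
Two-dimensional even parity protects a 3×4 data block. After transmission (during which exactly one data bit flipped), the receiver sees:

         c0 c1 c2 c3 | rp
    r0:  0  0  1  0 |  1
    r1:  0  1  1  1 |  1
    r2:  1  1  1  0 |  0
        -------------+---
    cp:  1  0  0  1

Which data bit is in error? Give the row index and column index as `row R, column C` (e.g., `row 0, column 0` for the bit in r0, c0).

row 2, column 2

Recompute each row's even parity and compare to rp:
  r0: data parity 1, sent rp 1 → ok
  r1: data parity 1, sent rp 1 → ok
  r2: data parity 1, sent rp 0 → mismatch
Recompute each column's even parity and compare to cp:
  c0: data parity 1, sent cp 1 → ok
  c1: data parity 0, sent cp 0 → ok
  c2: data parity 1, sent cp 0 → mismatch
  c3: data parity 1, sent cp 1 → ok
Exactly one row (r2) and one column (c2) fail → the flipped bit is at their intersection.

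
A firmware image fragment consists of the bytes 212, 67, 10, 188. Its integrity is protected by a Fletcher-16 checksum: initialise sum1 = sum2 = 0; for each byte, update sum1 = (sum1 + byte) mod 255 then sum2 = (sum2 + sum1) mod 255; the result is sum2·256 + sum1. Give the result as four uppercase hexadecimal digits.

Running sums (mod 255):
  after byte 0 (212): sum1=212, sum2=212
  after byte 1 (67): sum1=24, sum2=236
  after byte 2 (10): sum1=34, sum2=15
  after byte 3 (188): sum1=222, sum2=237
Checksum = sum2·256 + sum1 = 237·256 + 222 = 60894 = 0xEDDE.

EDDE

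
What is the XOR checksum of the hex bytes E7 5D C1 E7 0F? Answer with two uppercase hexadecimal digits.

93

XOR the bytes together:
  start with 0xE7
  0xE7 ⊕ 0x5D = 0xBA
  0xBA ⊕ 0xC1 = 0x7B
  0x7B ⊕ 0xE7 = 0x9C
  0x9C ⊕ 0x0F = 0x93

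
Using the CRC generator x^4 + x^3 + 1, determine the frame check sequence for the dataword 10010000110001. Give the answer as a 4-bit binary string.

Append 4 zeros: 100100001100010000. Divide by 11001 (XOR where the leading bit is 1):
  pos 0: 10010 XOR 11001 = 01011
  pos 1: 10110 XOR 11001 = 01111
  pos 2: 11110 XOR 11001 = 00111
  pos 4: 11101 XOR 11001 = 00100
  pos 6: 10010 XOR 11001 = 01011
  pos 7: 10110 XOR 11001 = 01111
  pos 8: 11110 XOR 11001 = 00111
  pos 10: 11110 XOR 11001 = 00111
  pos 12: 11100 XOR 11001 = 00101
Remainder (last 4 bits) = 1010. This is the CRC / FCS.

1010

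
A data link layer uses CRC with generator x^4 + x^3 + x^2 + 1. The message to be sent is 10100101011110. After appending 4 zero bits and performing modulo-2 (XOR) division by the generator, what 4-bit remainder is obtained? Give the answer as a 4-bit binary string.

1111

Append 4 zeros: 101001010111100000. Divide by 11101 (XOR where the leading bit is 1):
  pos 0: 10100 XOR 11101 = 01001
  pos 1: 10011 XOR 11101 = 01110
  pos 2: 11100 XOR 11101 = 00001
  pos 6: 11011 XOR 11101 = 00110
  pos 8: 11011 XOR 11101 = 00110
  pos 10: 11000 XOR 11101 = 00101
  pos 12: 10100 XOR 11101 = 01001
  pos 13: 10010 XOR 11101 = 01111
Remainder (last 4 bits) = 1111. This is the CRC / FCS.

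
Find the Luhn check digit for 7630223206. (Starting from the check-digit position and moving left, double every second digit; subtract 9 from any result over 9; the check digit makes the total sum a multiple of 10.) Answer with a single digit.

1

Partial digits right→left: 6 0 2 3 2 2 0 3 6 7
Double every second digit counting from the check-digit position (so the 1st, 3rd, 5th, ... of the partial from the right).
  doubled (with −9 where >9): 3 4 4 0 3 → sum 14
  kept as-is: 0 3 2 3 7 → sum 15
Total = 14 + 15 = 29.
Check digit = (10 − (29 mod 10)) mod 10 = 1.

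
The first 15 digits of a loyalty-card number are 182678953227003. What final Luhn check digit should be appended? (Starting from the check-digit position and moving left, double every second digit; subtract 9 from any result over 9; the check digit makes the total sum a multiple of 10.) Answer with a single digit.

8

Partial digits right→left: 3 0 0 7 2 2 3 5 9 8 7 6 2 8 1
Double every second digit counting from the check-digit position (so the 1st, 3rd, 5th, ... of the partial from the right).
  doubled (with −9 where >9): 6 0 4 6 9 5 4 2 → sum 36
  kept as-is: 0 7 2 5 8 6 8 → sum 36
Total = 36 + 36 = 72.
Check digit = (10 − (72 mod 10)) mod 10 = 8.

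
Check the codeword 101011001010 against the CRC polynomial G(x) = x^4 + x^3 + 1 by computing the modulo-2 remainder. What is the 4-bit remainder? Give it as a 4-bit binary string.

Modulo-2 division of 101011001010 by 11001:
  pos 0: 10101 XOR 11001 = 01100
  pos 1: 11001 XOR 11001 = 00000
Remainder = 1010 (nonzero — an error is detected).

1010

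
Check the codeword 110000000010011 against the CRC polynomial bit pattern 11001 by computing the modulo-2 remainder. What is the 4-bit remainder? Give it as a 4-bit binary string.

Modulo-2 division of 110000000010011 by 11001:
  pos 0: 11000 XOR 11001 = 00001
  pos 4: 10000 XOR 11001 = 01001
  pos 5: 10010 XOR 11001 = 01011
  pos 6: 10111 XOR 11001 = 01110
  pos 7: 11100 XOR 11001 = 00101
  pos 9: 10101 XOR 11001 = 01100
  pos 10: 11001 XOR 11001 = 00000
Remainder = 0000 (zero — the frame passes the CRC check).

0000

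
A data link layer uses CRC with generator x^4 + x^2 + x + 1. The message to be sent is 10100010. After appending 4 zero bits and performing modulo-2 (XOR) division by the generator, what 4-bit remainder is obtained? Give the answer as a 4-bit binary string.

Append 4 zeros: 101000100000. Divide by 10111 (XOR where the leading bit is 1):
  pos 0: 10100 XOR 10111 = 00011
  pos 3: 11010 XOR 10111 = 01101
  pos 4: 11010 XOR 10111 = 01101
  pos 5: 11010 XOR 10111 = 01101
  pos 6: 11010 XOR 10111 = 01101
  pos 7: 11010 XOR 10111 = 01101
Remainder (last 4 bits) = 1101. This is the CRC / FCS.

1101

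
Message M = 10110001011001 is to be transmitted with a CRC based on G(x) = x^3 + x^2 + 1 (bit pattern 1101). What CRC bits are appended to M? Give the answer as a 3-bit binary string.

101

Append 3 zeros: 10110001011001000. Divide by 1101 (XOR where the leading bit is 1):
  pos 0: 1011 XOR 1101 = 0110
  pos 1: 1100 XOR 1101 = 0001
  pos 4: 1001 XOR 1101 = 0100
  pos 5: 1000 XOR 1101 = 0101
  pos 6: 1011 XOR 1101 = 0110
  pos 7: 1101 XOR 1101 = 0000
  pos 13: 1000 XOR 1101 = 0101
Remainder (last 3 bits) = 101. This is the CRC / FCS.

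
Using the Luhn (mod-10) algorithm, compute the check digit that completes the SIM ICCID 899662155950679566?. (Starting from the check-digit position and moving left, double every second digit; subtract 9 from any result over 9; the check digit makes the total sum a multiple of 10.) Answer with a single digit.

Partial digits right→left: 6 6 5 9 7 6 0 5 9 5 5 1 2 6 6 9 9 8
Double every second digit counting from the check-digit position (so the 1st, 3rd, 5th, ... of the partial from the right).
  doubled (with −9 where >9): 3 1 5 0 9 1 4 3 9 → sum 35
  kept as-is: 6 9 6 5 5 1 6 9 8 → sum 55
Total = 35 + 55 = 90.
Check digit = (10 − (90 mod 10)) mod 10 = 0.

0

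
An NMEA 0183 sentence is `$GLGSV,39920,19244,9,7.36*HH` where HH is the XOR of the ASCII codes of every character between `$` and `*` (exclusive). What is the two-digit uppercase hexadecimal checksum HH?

67

XOR the ASCII codes of the payload characters:
  'G' = 0x47 → acc = 0x47
  'L' = 0x4C → acc = 0x0B
  'G' = 0x47 → acc = 0x4C
  'S' = 0x53 → acc = 0x1F
  'V' = 0x56 → acc = 0x49
  ',' = 0x2C → acc = 0x65
  '3' = 0x33 → acc = 0x56
  '9' = 0x39 → acc = 0x6F
  '9' = 0x39 → acc = 0x56
  '2' = 0x32 → acc = 0x64
  '0' = 0x30 → acc = 0x54
  ',' = 0x2C → acc = 0x78
  '1' = 0x31 → acc = 0x49
  '9' = 0x39 → acc = 0x70
  '2' = 0x32 → acc = 0x42
  '4' = 0x34 → acc = 0x76
  '4' = 0x34 → acc = 0x42
  ',' = 0x2C → acc = 0x6E
  '9' = 0x39 → acc = 0x57
  ',' = 0x2C → acc = 0x7B
  '7' = 0x37 → acc = 0x4C
  '.' = 0x2E → acc = 0x62
  '3' = 0x33 → acc = 0x51
  '6' = 0x36 → acc = 0x67
Checksum = 0x67.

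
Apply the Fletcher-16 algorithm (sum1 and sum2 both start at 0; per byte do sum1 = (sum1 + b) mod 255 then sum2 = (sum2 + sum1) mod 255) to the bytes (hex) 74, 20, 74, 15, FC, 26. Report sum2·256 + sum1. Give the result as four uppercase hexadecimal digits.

Running sums (mod 255):
  after byte 0 (74): sum1=116, sum2=116
  after byte 1 (20): sum1=148, sum2=9
  after byte 2 (74): sum1=9, sum2=18
  after byte 3 (15): sum1=30, sum2=48
  after byte 4 (FC): sum1=27, sum2=75
  after byte 5 (26): sum1=65, sum2=140
Checksum = sum2·256 + sum1 = 140·256 + 65 = 35905 = 0x8C41.

8C41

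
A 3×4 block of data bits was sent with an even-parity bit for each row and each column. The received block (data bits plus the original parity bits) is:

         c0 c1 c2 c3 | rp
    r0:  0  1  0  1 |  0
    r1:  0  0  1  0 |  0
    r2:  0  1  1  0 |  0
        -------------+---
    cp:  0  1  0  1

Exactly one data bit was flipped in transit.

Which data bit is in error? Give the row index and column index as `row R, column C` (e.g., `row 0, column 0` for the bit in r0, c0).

Recompute each row's even parity and compare to rp:
  r0: data parity 0, sent rp 0 → ok
  r1: data parity 1, sent rp 0 → mismatch
  r2: data parity 0, sent rp 0 → ok
Recompute each column's even parity and compare to cp:
  c0: data parity 0, sent cp 0 → ok
  c1: data parity 0, sent cp 1 → mismatch
  c2: data parity 0, sent cp 0 → ok
  c3: data parity 1, sent cp 1 → ok
Exactly one row (r1) and one column (c1) fail → the flipped bit is at their intersection.

row 1, column 1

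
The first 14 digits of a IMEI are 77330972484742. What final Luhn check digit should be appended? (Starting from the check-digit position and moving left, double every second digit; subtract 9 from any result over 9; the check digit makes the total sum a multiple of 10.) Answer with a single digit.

Partial digits right→left: 2 4 7 4 8 4 2 7 9 0 3 3 7 7
Double every second digit counting from the check-digit position (so the 1st, 3rd, 5th, ... of the partial from the right).
  doubled (with −9 where >9): 4 5 7 4 9 6 5 → sum 40
  kept as-is: 4 4 4 7 0 3 7 → sum 29
Total = 40 + 29 = 69.
Check digit = (10 − (69 mod 10)) mod 10 = 1.

1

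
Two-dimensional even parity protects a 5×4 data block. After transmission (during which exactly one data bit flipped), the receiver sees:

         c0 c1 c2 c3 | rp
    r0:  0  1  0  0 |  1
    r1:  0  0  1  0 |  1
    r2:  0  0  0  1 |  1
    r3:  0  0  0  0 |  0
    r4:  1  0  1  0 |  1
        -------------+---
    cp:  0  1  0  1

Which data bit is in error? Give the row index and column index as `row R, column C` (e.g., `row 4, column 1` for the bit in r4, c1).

row 4, column 0

Recompute each row's even parity and compare to rp:
  r0: data parity 1, sent rp 1 → ok
  r1: data parity 1, sent rp 1 → ok
  r2: data parity 1, sent rp 1 → ok
  r3: data parity 0, sent rp 0 → ok
  r4: data parity 0, sent rp 1 → mismatch
Recompute each column's even parity and compare to cp:
  c0: data parity 1, sent cp 0 → mismatch
  c1: data parity 1, sent cp 1 → ok
  c2: data parity 0, sent cp 0 → ok
  c3: data parity 1, sent cp 1 → ok
Exactly one row (r4) and one column (c0) fail → the flipped bit is at their intersection.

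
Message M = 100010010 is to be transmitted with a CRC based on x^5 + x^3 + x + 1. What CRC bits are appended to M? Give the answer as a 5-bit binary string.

Append 5 zeros: 10001001000000. Divide by 101011 (XOR where the leading bit is 1):
  pos 0: 100010 XOR 101011 = 001001
  pos 2: 100101 XOR 101011 = 001110
  pos 4: 111000 XOR 101011 = 010011
  pos 5: 100110 XOR 101011 = 001101
  pos 7: 110100 XOR 101011 = 011111
  pos 8: 111110 XOR 101011 = 010101
Remainder (last 5 bits) = 10101. This is the CRC / FCS.

10101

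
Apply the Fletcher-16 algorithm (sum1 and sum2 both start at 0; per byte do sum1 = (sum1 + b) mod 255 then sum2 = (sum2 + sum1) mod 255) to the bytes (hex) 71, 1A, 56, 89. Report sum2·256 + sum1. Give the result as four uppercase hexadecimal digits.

4A6B

Running sums (mod 255):
  after byte 0 (71): sum1=113, sum2=113
  after byte 1 (1A): sum1=139, sum2=252
  after byte 2 (56): sum1=225, sum2=222
  after byte 3 (89): sum1=107, sum2=74
Checksum = sum2·256 + sum1 = 74·256 + 107 = 19051 = 0x4A6B.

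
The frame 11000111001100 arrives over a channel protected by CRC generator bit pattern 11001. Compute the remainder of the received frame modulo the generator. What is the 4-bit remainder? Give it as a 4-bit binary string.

1111

Modulo-2 division of 11000111001100 by 11001:
  pos 0: 11000 XOR 11001 = 00001
  pos 4: 11110 XOR 11001 = 00111
  pos 6: 11101 XOR 11001 = 00100
  pos 8: 10010 XOR 11001 = 01011
  pos 9: 10110 XOR 11001 = 01111
Remainder = 1111 (nonzero — an error is detected).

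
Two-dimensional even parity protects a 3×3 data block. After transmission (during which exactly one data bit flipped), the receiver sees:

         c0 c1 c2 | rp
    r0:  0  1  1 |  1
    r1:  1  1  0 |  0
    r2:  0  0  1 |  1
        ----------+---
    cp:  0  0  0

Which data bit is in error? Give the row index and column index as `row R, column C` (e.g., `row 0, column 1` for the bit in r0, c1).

Recompute each row's even parity and compare to rp:
  r0: data parity 0, sent rp 1 → mismatch
  r1: data parity 0, sent rp 0 → ok
  r2: data parity 1, sent rp 1 → ok
Recompute each column's even parity and compare to cp:
  c0: data parity 1, sent cp 0 → mismatch
  c1: data parity 0, sent cp 0 → ok
  c2: data parity 0, sent cp 0 → ok
Exactly one row (r0) and one column (c0) fail → the flipped bit is at their intersection.

row 0, column 0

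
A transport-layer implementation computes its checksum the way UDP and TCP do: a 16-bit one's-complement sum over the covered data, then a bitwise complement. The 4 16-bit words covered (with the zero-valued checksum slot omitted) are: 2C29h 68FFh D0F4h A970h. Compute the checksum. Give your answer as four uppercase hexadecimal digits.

F071

One's-complement addition (fold any carry out of bit 15 back into bit 0):
  0x2C29 + 0x68FF = 0x09528
  0x9528 + 0xD0F4 = 0x1661C → wrap carry → 0x661D
  0x661D + 0xA970 = 0x10F8D → wrap carry → 0x0F8E
One's-complement sum = 0x0F8E.
Checksum = ~0x0F8E & 0xFFFF = 0xF071.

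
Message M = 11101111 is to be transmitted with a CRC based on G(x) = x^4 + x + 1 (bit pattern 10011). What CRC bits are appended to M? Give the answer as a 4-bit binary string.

Append 4 zeros: 111011110000. Divide by 10011 (XOR where the leading bit is 1):
  pos 0: 11101 XOR 10011 = 01110
  pos 1: 11101 XOR 10011 = 01110
  pos 2: 11101 XOR 10011 = 01110
  pos 3: 11101 XOR 10011 = 01110
  pos 4: 11100 XOR 10011 = 01111
  pos 5: 11110 XOR 10011 = 01101
  pos 6: 11010 XOR 10011 = 01001
  pos 7: 10010 XOR 10011 = 00001
Remainder (last 4 bits) = 0001. This is the CRC / FCS.

0001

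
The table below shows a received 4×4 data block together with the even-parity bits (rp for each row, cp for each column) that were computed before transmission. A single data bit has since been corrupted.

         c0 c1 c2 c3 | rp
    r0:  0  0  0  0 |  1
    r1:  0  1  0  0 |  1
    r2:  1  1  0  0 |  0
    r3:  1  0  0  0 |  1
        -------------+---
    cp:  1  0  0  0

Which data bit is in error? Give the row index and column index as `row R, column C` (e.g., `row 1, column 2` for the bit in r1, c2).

row 0, column 0

Recompute each row's even parity and compare to rp:
  r0: data parity 0, sent rp 1 → mismatch
  r1: data parity 1, sent rp 1 → ok
  r2: data parity 0, sent rp 0 → ok
  r3: data parity 1, sent rp 1 → ok
Recompute each column's even parity and compare to cp:
  c0: data parity 0, sent cp 1 → mismatch
  c1: data parity 0, sent cp 0 → ok
  c2: data parity 0, sent cp 0 → ok
  c3: data parity 0, sent cp 0 → ok
Exactly one row (r0) and one column (c0) fail → the flipped bit is at their intersection.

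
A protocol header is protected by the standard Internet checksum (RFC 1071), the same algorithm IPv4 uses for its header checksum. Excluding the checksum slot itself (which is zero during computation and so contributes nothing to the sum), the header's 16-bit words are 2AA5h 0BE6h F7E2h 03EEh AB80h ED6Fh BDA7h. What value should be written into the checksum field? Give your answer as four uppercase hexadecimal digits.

One's-complement addition (fold any carry out of bit 15 back into bit 0):
  0x2AA5 + 0x0BE6 = 0x0368B
  0x368B + 0xF7E2 = 0x12E6D → wrap carry → 0x2E6E
  0x2E6E + 0x03EE = 0x0325C
  0x325C + 0xAB80 = 0x0DDDC
  0xDDDC + 0xED6F = 0x1CB4B → wrap carry → 0xCB4C
  0xCB4C + 0xBDA7 = 0x188F3 → wrap carry → 0x88F4
One's-complement sum = 0x88F4.
Checksum = ~0x88F4 & 0xFFFF = 0x770B.

770B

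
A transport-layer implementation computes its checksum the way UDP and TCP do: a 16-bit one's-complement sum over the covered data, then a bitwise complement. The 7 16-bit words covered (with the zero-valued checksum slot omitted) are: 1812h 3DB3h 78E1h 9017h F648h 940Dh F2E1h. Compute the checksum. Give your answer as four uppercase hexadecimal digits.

One's-complement addition (fold any carry out of bit 15 back into bit 0):
  0x1812 + 0x3DB3 = 0x055C5
  0x55C5 + 0x78E1 = 0x0CEA6
  0xCEA6 + 0x9017 = 0x15EBD → wrap carry → 0x5EBE
  0x5EBE + 0xF648 = 0x15506 → wrap carry → 0x5507
  0x5507 + 0x940D = 0x0E914
  0xE914 + 0xF2E1 = 0x1DBF5 → wrap carry → 0xDBF6
One's-complement sum = 0xDBF6.
Checksum = ~0xDBF6 & 0xFFFF = 0x2409.

2409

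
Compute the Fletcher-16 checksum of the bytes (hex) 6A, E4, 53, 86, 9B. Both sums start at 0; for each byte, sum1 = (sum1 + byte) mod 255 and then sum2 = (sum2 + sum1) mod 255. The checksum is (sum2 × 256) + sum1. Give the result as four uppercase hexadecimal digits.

Running sums (mod 255):
  after byte 0 (6A): sum1=106, sum2=106
  after byte 1 (E4): sum1=79, sum2=185
  after byte 2 (53): sum1=162, sum2=92
  after byte 3 (86): sum1=41, sum2=133
  after byte 4 (9B): sum1=196, sum2=74
Checksum = sum2·256 + sum1 = 74·256 + 196 = 19140 = 0x4AC4.

4AC4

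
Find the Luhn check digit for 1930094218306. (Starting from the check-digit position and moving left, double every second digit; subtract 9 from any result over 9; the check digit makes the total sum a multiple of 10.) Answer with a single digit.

Partial digits right→left: 6 0 3 8 1 2 4 9 0 0 3 9 1
Double every second digit counting from the check-digit position (so the 1st, 3rd, 5th, ... of the partial from the right).
  doubled (with −9 where >9): 3 6 2 8 0 6 2 → sum 27
  kept as-is: 0 8 2 9 0 9 → sum 28
Total = 27 + 28 = 55.
Check digit = (10 − (55 mod 10)) mod 10 = 5.

5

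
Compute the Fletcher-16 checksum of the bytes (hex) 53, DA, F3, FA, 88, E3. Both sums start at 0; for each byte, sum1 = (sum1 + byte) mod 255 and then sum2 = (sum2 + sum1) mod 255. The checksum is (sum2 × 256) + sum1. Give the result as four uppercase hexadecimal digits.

Running sums (mod 255):
  after byte 0 (53): sum1=83, sum2=83
  after byte 1 (DA): sum1=46, sum2=129
  after byte 2 (F3): sum1=34, sum2=163
  after byte 3 (FA): sum1=29, sum2=192
  after byte 4 (88): sum1=165, sum2=102
  after byte 5 (E3): sum1=137, sum2=239
Checksum = sum2·256 + sum1 = 239·256 + 137 = 61321 = 0xEF89.

EF89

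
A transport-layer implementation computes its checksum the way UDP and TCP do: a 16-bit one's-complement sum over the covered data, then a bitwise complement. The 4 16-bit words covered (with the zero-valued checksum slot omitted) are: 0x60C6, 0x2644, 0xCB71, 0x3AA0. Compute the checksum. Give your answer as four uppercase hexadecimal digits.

One's-complement addition (fold any carry out of bit 15 back into bit 0):
  0x60C6 + 0x2644 = 0x0870A
  0x870A + 0xCB71 = 0x1527B → wrap carry → 0x527C
  0x527C + 0x3AA0 = 0x08D1C
One's-complement sum = 0x8D1C.
Checksum = ~0x8D1C & 0xFFFF = 0x72E3.

72E3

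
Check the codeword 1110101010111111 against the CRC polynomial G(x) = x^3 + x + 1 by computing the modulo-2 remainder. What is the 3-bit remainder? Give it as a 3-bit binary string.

000

Modulo-2 division of 1110101010111111 by 1011:
  pos 0: 1110 XOR 1011 = 0101
  pos 1: 1011 XOR 1011 = 0000
  pos 6: 1010 XOR 1011 = 0001
  pos 9: 1111 XOR 1011 = 0100
  pos 10: 1001 XOR 1011 = 0010
  pos 12: 1011 XOR 1011 = 0000
Remainder = 000 (zero — the frame passes the CRC check).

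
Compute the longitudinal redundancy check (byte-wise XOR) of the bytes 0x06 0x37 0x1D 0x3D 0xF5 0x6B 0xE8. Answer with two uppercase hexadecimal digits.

XOR the bytes together:
  start with 0x06
  0x06 ⊕ 0x37 = 0x31
  0x31 ⊕ 0x1D = 0x2C
  0x2C ⊕ 0x3D = 0x11
  0x11 ⊕ 0xF5 = 0xE4
  0xE4 ⊕ 0x6B = 0x8F
  0x8F ⊕ 0xE8 = 0x67

67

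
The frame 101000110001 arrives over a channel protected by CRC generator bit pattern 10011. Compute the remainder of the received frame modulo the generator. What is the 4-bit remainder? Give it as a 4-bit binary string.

Modulo-2 division of 101000110001 by 10011:
  pos 0: 10100 XOR 10011 = 00111
  pos 2: 11101 XOR 10011 = 01110
  pos 3: 11101 XOR 10011 = 01110
  pos 4: 11100 XOR 10011 = 01111
  pos 5: 11110 XOR 10011 = 01101
  pos 6: 11010 XOR 10011 = 01001
  pos 7: 10011 XOR 10011 = 00000
Remainder = 0000 (zero — the frame passes the CRC check).

0000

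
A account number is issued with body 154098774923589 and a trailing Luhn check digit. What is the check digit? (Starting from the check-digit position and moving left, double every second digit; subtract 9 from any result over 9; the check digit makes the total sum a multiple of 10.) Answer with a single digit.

Partial digits right→left: 9 8 5 3 2 9 4 7 7 8 9 0 4 5 1
Double every second digit counting from the check-digit position (so the 1st, 3rd, 5th, ... of the partial from the right).
  doubled (with −9 where >9): 9 1 4 8 5 9 8 2 → sum 46
  kept as-is: 8 3 9 7 8 0 5 → sum 40
Total = 46 + 40 = 86.
Check digit = (10 − (86 mod 10)) mod 10 = 4.

4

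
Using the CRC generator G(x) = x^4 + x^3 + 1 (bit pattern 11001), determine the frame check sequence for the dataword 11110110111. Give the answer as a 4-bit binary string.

Append 4 zeros: 111101101110000. Divide by 11001 (XOR where the leading bit is 1):
  pos 0: 11110 XOR 11001 = 00111
  pos 2: 11111 XOR 11001 = 00110
  pos 4: 11001 XOR 11001 = 00000
  pos 9: 11000 XOR 11001 = 00001
Remainder (last 4 bits) = 0010. This is the CRC / FCS.

0010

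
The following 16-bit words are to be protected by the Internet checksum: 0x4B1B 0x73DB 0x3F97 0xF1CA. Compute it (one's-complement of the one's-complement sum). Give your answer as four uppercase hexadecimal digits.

One's-complement addition (fold any carry out of bit 15 back into bit 0):
  0x4B1B + 0x73DB = 0x0BEF6
  0xBEF6 + 0x3F97 = 0x0FE8D
  0xFE8D + 0xF1CA = 0x1F057 → wrap carry → 0xF058
One's-complement sum = 0xF058.
Checksum = ~0xF058 & 0xFFFF = 0x0FA7.

0FA7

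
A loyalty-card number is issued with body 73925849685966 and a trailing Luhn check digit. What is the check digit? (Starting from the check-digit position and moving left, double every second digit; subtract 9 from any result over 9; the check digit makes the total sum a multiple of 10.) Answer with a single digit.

Partial digits right→left: 6 6 9 5 8 6 9 4 8 5 2 9 3 7
Double every second digit counting from the check-digit position (so the 1st, 3rd, 5th, ... of the partial from the right).
  doubled (with −9 where >9): 3 9 7 9 7 4 6 → sum 45
  kept as-is: 6 5 6 4 5 9 7 → sum 42
Total = 45 + 42 = 87.
Check digit = (10 − (87 mod 10)) mod 10 = 3.

3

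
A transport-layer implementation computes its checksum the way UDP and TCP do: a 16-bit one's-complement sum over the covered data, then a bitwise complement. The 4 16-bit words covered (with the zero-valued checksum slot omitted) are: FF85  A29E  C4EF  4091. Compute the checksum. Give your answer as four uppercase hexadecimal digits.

One's-complement addition (fold any carry out of bit 15 back into bit 0):
  0xFF85 + 0xA29E = 0x1A223 → wrap carry → 0xA224
  0xA224 + 0xC4EF = 0x16713 → wrap carry → 0x6714
  0x6714 + 0x4091 = 0x0A7A5
One's-complement sum = 0xA7A5.
Checksum = ~0xA7A5 & 0xFFFF = 0x585A.

585A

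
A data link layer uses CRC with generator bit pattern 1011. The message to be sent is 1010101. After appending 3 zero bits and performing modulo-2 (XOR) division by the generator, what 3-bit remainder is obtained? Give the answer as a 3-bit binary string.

Append 3 zeros: 1010101000. Divide by 1011 (XOR where the leading bit is 1):
  pos 0: 1010 XOR 1011 = 0001
  pos 3: 1101 XOR 1011 = 0110
  pos 4: 1100 XOR 1011 = 0111
  pos 5: 1110 XOR 1011 = 0101
  pos 6: 1010 XOR 1011 = 0001
Remainder (last 3 bits) = 001. This is the CRC / FCS.

001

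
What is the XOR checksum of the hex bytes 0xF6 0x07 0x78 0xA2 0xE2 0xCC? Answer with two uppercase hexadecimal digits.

XOR the bytes together:
  start with 0xF6
  0xF6 ⊕ 0x07 = 0xF1
  0xF1 ⊕ 0x78 = 0x89
  0x89 ⊕ 0xA2 = 0x2B
  0x2B ⊕ 0xE2 = 0xC9
  0xC9 ⊕ 0xCC = 0x05

05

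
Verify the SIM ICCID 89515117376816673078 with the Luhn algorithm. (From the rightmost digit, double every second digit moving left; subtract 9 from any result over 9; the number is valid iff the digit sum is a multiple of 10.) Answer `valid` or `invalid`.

valid

From the right, keep odd positions and double even positions (subtract 9 from any doubled value over 9):
  doubled (positions 2,4,...): 5 6 3 2 3 6 2 1 1 7 → sum 36
  kept (positions 1,3,...): 8 0 7 6 8 7 7 1 1 9 → sum 54
Total = 90.
90 mod 10 = 0, so the number is valid.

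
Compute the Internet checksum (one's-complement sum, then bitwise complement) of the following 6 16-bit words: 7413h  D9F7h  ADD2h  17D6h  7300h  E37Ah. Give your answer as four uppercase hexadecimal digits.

One's-complement addition (fold any carry out of bit 15 back into bit 0):
  0x7413 + 0xD9F7 = 0x14E0A → wrap carry → 0x4E0B
  0x4E0B + 0xADD2 = 0x0FBDD
  0xFBDD + 0x17D6 = 0x113B3 → wrap carry → 0x13B4
  0x13B4 + 0x7300 = 0x086B4
  0x86B4 + 0xE37A = 0x16A2E → wrap carry → 0x6A2F
One's-complement sum = 0x6A2F.
Checksum = ~0x6A2F & 0xFFFF = 0x95D0.

95D0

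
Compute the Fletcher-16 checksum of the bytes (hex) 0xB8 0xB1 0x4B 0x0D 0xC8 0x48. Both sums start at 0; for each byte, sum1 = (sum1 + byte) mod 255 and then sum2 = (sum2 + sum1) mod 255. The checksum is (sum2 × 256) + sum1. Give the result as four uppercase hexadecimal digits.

FAD3

Running sums (mod 255):
  after byte 0 (0xB8): sum1=184, sum2=184
  after byte 1 (0xB1): sum1=106, sum2=35
  after byte 2 (0x4B): sum1=181, sum2=216
  after byte 3 (0x0D): sum1=194, sum2=155
  after byte 4 (0xC8): sum1=139, sum2=39
  after byte 5 (0x48): sum1=211, sum2=250
Checksum = sum2·256 + sum1 = 250·256 + 211 = 64211 = 0xFAD3.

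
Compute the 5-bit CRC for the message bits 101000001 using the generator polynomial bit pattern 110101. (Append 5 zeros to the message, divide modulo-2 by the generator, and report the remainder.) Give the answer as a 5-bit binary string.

10110

Append 5 zeros: 10100000100000. Divide by 110101 (XOR where the leading bit is 1):
  pos 0: 101000 XOR 110101 = 011101
  pos 1: 111010 XOR 110101 = 001111
  pos 3: 111101 XOR 110101 = 001000
  pos 5: 100000 XOR 110101 = 010101
  pos 6: 101010 XOR 110101 = 011111
  pos 7: 111110 XOR 110101 = 001011
Remainder (last 5 bits) = 10110. This is the CRC / FCS.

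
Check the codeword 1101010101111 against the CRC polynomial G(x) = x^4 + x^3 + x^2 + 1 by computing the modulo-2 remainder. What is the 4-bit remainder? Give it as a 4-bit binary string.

Modulo-2 division of 1101010101111 by 11101:
  pos 0: 11010 XOR 11101 = 00111
  pos 2: 11110 XOR 11101 = 00011
  pos 5: 11101 XOR 11101 = 00000
Remainder = 0111 (nonzero — an error is detected).

0111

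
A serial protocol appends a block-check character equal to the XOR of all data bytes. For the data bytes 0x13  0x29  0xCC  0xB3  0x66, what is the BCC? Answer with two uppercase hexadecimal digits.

XOR the bytes together:
  start with 0x13
  0x13 ⊕ 0x29 = 0x3A
  0x3A ⊕ 0xCC = 0xF6
  0xF6 ⊕ 0xB3 = 0x45
  0x45 ⊕ 0x66 = 0x23

23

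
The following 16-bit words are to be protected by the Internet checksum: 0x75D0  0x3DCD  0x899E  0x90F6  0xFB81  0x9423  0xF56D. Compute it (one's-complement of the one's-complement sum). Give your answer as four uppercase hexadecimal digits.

One's-complement addition (fold any carry out of bit 15 back into bit 0):
  0x75D0 + 0x3DCD = 0x0B39D
  0xB39D + 0x899E = 0x13D3B → wrap carry → 0x3D3C
  0x3D3C + 0x90F6 = 0x0CE32
  0xCE32 + 0xFB81 = 0x1C9B3 → wrap carry → 0xC9B4
  0xC9B4 + 0x9423 = 0x15DD7 → wrap carry → 0x5DD8
  0x5DD8 + 0xF56D = 0x15345 → wrap carry → 0x5346
One's-complement sum = 0x5346.
Checksum = ~0x5346 & 0xFFFF = 0xACB9.

ACB9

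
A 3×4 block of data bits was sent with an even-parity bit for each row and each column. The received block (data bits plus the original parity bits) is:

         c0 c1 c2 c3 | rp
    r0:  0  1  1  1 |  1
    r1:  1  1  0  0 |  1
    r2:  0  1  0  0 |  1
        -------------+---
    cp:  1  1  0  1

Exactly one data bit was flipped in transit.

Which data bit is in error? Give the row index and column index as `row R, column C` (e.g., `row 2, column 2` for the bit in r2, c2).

row 1, column 2

Recompute each row's even parity and compare to rp:
  r0: data parity 1, sent rp 1 → ok
  r1: data parity 0, sent rp 1 → mismatch
  r2: data parity 1, sent rp 1 → ok
Recompute each column's even parity and compare to cp:
  c0: data parity 1, sent cp 1 → ok
  c1: data parity 1, sent cp 1 → ok
  c2: data parity 1, sent cp 0 → mismatch
  c3: data parity 1, sent cp 1 → ok
Exactly one row (r1) and one column (c2) fail → the flipped bit is at their intersection.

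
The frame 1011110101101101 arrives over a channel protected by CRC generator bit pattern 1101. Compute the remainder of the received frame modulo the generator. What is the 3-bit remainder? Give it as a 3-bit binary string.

010

Modulo-2 division of 1011110101101101 by 1101:
  pos 0: 1011 XOR 1101 = 0110
  pos 1: 1101 XOR 1101 = 0000
  pos 5: 1010 XOR 1101 = 0111
  pos 6: 1111 XOR 1101 = 0010
  pos 8: 1010 XOR 1101 = 0111
  pos 9: 1111 XOR 1101 = 0010
  pos 11: 1010 XOR 1101 = 0111
  pos 12: 1111 XOR 1101 = 0010
Remainder = 010 (nonzero — an error is detected).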